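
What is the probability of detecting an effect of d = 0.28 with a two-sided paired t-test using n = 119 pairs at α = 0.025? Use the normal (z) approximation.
Power ≈ 0.79

Power calculation (paired t-test, normal approximation):
z_β = d · √n - z_{α/2}
z_β = 0.28 · √119 - 2.241
z_β = 0.28 · 10.909 - 2.241
z_β = 0.813

Power = Φ(z_β) = Φ(0.813) ≈ 0.792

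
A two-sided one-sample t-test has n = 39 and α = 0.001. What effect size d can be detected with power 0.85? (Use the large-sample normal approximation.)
d ≈ 0.69

Minimum detectable effect (one-sample t-test, normal approximation):
d = (z_{α/2} + z_β) / √n
d = (3.291 + 1.036) / √39
d = 4.327 / 6.245
d ≈ 0.69

By Cohen's convention (0.2 small / 0.5 medium / 0.8 large): medium effect.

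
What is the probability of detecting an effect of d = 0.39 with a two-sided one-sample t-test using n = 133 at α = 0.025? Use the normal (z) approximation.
Power ≈ 0.99

Power calculation (one-sample t-test, normal approximation):
z_β = d · √n - z_{α/2}
z_β = 0.39 · √133 - 2.241
z_β = 0.39 · 11.533 - 2.241
z_β = 2.256

Power = Φ(z_β) = Φ(2.256) ≈ 0.988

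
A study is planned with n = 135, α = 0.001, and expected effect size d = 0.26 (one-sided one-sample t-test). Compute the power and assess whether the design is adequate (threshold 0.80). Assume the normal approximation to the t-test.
Power ≈ 0.47; the study is underpowered (power < 0.80)

Power calculation (one-sample t-test, normal approximation):
z_β = d · √n - z_α
z_β = 0.26 · √135 - 3.090
z_β = 0.26 · 11.619 - 3.090
z_β = -0.069

Power = Φ(z_β) = Φ(-0.069) ≈ 0.472

Effect size d = 0.26 is small by Cohen's convention (0.2/0.5/0.8).

Threshold: power ≥ 0.80 is conventionally adequate.
Power ≈ 0.47 → the study is underpowered (power < 0.80).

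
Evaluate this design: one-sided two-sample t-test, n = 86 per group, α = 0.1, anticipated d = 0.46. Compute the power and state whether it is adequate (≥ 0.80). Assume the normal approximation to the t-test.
Power ≈ 0.96; the study is adequately powered (power ≥ 0.80)

Power calculation (two-sample t-test, normal approximation):
z_β = d · √(n/2) - z_α
z_β = 0.46 · √(86/2) - 1.282
z_β = 0.46 · 6.557 - 1.282
z_β = 1.735

Power = Φ(z_β) = Φ(1.735) ≈ 0.959

Effect size d = 0.46 is small by Cohen's convention (0.2/0.5/0.8).

Threshold: power ≥ 0.80 is conventionally adequate.
Power ≈ 0.96 → the study is adequately powered (power ≥ 0.80).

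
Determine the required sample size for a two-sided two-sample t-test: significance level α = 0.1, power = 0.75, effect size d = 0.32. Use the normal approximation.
n = 106 per group

Sample size formula (two-sample t-test, normal approximation):
n = 2 · ((z_{α/2} + z_β) / d)²

z_{α/2} = 1.645 (for α = 0.1, two-sided)
z_β = 0.674 (for power = 0.75)
d = 0.32

n = 2 · ((1.645 + 0.674) / 0.32)²
n = 2 · (7.247)²
n ≈ 105.04
Round up to the next whole number: n = 106 per group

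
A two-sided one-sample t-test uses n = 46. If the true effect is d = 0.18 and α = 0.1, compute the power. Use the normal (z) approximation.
Power ≈ 0.34

Power calculation (one-sample t-test, normal approximation):
z_β = d · √n - z_{α/2}
z_β = 0.18 · √46 - 1.645
z_β = 0.18 · 6.782 - 1.645
z_β = -0.424

Power = Φ(z_β) = Φ(-0.424) ≈ 0.336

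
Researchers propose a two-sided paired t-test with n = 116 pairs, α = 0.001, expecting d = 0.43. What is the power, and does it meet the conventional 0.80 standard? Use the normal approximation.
Power ≈ 0.91; the study is adequately powered (power ≥ 0.80)

Power calculation (paired t-test, normal approximation):
z_β = d · √n - z_{α/2}
z_β = 0.43 · √116 - 3.291
z_β = 0.43 · 10.770 - 3.291
z_β = 1.341

Power = Φ(z_β) = Φ(1.341) ≈ 0.910

Effect size d = 0.43 is small by Cohen's convention (0.2/0.5/0.8).

Threshold: power ≥ 0.80 is conventionally adequate.
Power ≈ 0.91 → the study is adequately powered (power ≥ 0.80).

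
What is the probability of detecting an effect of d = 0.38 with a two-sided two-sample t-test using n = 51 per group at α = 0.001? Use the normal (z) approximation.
Power ≈ 0.09

Power calculation (two-sample t-test, normal approximation):
z_β = d · √(n/2) - z_{α/2}
z_β = 0.38 · √(51/2) - 3.291
z_β = 0.38 · 5.050 - 3.291
z_β = -1.372

Power = Φ(z_β) = Φ(-1.372) ≈ 0.085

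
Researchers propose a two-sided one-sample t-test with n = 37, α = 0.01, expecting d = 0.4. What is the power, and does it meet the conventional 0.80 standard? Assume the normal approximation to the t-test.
Power ≈ 0.44; the study is underpowered (power < 0.80)

Power calculation (one-sample t-test, normal approximation):
z_β = d · √n - z_{α/2}
z_β = 0.4 · √37 - 2.576
z_β = 0.4 · 6.083 - 2.576
z_β = -0.143

Power = Φ(z_β) = Φ(-0.143) ≈ 0.443

Effect size d = 0.4 is small by Cohen's convention (0.2/0.5/0.8).

Threshold: power ≥ 0.80 is conventionally adequate.
Power ≈ 0.44 → the study is underpowered (power < 0.80).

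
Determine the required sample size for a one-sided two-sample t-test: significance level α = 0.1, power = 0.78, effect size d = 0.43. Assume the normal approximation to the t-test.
n = 46 per group

Sample size formula (two-sample t-test, normal approximation):
n = 2 · ((z_α + z_β) / d)²

z_α = 1.282 (for α = 0.1, one-sided)
z_β = 0.772 (for power = 0.78)
d = 0.43

n = 2 · ((1.282 + 0.772) / 0.43)²
n = 2 · (4.777)²
n ≈ 45.64
Round up to the next whole number: n = 46 per group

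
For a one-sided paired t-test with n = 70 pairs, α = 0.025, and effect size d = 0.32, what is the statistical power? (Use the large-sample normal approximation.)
Power ≈ 0.76

Power calculation (paired t-test, normal approximation):
z_β = d · √n - z_α
z_β = 0.32 · √70 - 1.960
z_β = 0.32 · 8.367 - 1.960
z_β = 0.717

Power = Φ(z_β) = Φ(0.717) ≈ 0.763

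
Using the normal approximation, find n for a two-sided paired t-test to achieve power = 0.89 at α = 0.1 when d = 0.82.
n = 13 pairs

Sample size formula (paired t-test, normal approximation):
n = ((z_{α/2} + z_β) / d)²

z_{α/2} = 1.645 (for α = 0.1, two-sided)
z_β = 1.227 (for power = 0.89)
d = 0.82

n = ((1.645 + 1.227) / 0.82)²
n = (3.502)²
n ≈ 12.26
Round up to the next whole number: n = 13 pairs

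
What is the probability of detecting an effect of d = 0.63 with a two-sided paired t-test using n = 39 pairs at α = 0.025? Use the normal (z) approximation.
Power ≈ 0.95

Power calculation (paired t-test, normal approximation):
z_β = d · √n - z_{α/2}
z_β = 0.63 · √39 - 2.241
z_β = 0.63 · 6.245 - 2.241
z_β = 1.693

Power = Φ(z_β) = Φ(1.693) ≈ 0.955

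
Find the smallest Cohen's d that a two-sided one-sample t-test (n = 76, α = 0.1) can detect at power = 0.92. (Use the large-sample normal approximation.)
d ≈ 0.35

Minimum detectable effect (one-sample t-test, normal approximation):
d = (z_{α/2} + z_β) / √n
d = (1.645 + 1.405) / √76
d = 3.050 / 8.718
d ≈ 0.35

By Cohen's convention (0.2 small / 0.5 medium / 0.8 large): small effect.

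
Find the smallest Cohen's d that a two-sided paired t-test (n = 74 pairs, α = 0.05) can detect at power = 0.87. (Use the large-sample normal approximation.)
d ≈ 0.36

Minimum detectable effect (paired t-test, normal approximation):
d = (z_{α/2} + z_β) / √n
d = (1.960 + 1.126) / √74
d = 3.086 / 8.602
d ≈ 0.36

By Cohen's convention (0.2 small / 0.5 medium / 0.8 large): small effect.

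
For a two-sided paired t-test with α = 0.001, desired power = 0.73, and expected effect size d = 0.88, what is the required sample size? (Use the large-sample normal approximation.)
n = 20 pairs

Sample size formula (paired t-test, normal approximation):
n = ((z_{α/2} + z_β) / d)²

z_{α/2} = 3.291 (for α = 0.001, two-sided)
z_β = 0.613 (for power = 0.73)
d = 0.88

n = ((3.291 + 0.613) / 0.88)²
n = (4.436)²
n ≈ 19.68
Round up to the next whole number: n = 20 pairs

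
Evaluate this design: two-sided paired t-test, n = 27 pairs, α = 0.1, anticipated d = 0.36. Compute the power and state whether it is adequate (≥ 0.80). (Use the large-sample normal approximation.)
Power ≈ 0.59; the study is underpowered (power < 0.80)

Power calculation (paired t-test, normal approximation):
z_β = d · √n - z_{α/2}
z_β = 0.36 · √27 - 1.645
z_β = 0.36 · 5.196 - 1.645
z_β = 0.226

Power = Φ(z_β) = Φ(0.226) ≈ 0.589

Effect size d = 0.36 is small by Cohen's convention (0.2/0.5/0.8).

Threshold: power ≥ 0.80 is conventionally adequate.
Power ≈ 0.59 → the study is underpowered (power < 0.80).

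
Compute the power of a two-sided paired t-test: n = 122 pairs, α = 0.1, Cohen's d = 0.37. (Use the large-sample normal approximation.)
Power ≈ 0.99

Power calculation (paired t-test, normal approximation):
z_β = d · √n - z_{α/2}
z_β = 0.37 · √122 - 1.645
z_β = 0.37 · 11.045 - 1.645
z_β = 2.442

Power = Φ(z_β) = Φ(2.442) ≈ 0.993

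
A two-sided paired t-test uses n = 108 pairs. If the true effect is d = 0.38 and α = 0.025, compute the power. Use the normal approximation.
Power ≈ 0.96

Power calculation (paired t-test, normal approximation):
z_β = d · √n - z_{α/2}
z_β = 0.38 · √108 - 2.241
z_β = 0.38 · 10.392 - 2.241
z_β = 1.708

Power = Φ(z_β) = Φ(1.708) ≈ 0.956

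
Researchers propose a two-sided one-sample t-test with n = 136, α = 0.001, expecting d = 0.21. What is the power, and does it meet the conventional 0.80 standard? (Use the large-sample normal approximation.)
Power ≈ 0.20; the study is underpowered (power < 0.80)

Power calculation (one-sample t-test, normal approximation):
z_β = d · √n - z_{α/2}
z_β = 0.21 · √136 - 3.291
z_β = 0.21 · 11.662 - 3.291
z_β = -0.842

Power = Φ(z_β) = Φ(-0.842) ≈ 0.200

Effect size d = 0.21 is small by Cohen's convention (0.2/0.5/0.8).

Threshold: power ≥ 0.80 is conventionally adequate.
Power ≈ 0.20 → the study is underpowered (power < 0.80).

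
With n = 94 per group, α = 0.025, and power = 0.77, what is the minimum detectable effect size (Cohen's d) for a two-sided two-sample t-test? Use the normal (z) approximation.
d ≈ 0.43

Minimum detectable effect (two-sample t-test, normal approximation):
d = (z_{α/2} + z_β) / √(n/2)
d = (2.241 + 0.739) / √(94/2)
d = 2.980 / 6.856
d ≈ 0.43

By Cohen's convention (0.2 small / 0.5 medium / 0.8 large): small effect.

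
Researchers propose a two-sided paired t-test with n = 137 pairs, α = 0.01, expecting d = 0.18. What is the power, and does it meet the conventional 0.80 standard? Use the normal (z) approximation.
Power ≈ 0.32; the study is underpowered (power < 0.80)

Power calculation (paired t-test, normal approximation):
z_β = d · √n - z_{α/2}
z_β = 0.18 · √137 - 2.576
z_β = 0.18 · 11.705 - 2.576
z_β = -0.469

Power = Φ(z_β) = Φ(-0.469) ≈ 0.320

Effect size d = 0.18 is very small by Cohen's convention (0.2/0.5/0.8).

Threshold: power ≥ 0.80 is conventionally adequate.
Power ≈ 0.32 → the study is underpowered (power < 0.80).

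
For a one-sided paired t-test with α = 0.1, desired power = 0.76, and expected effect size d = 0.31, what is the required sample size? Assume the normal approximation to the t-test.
n = 42 pairs

Sample size formula (paired t-test, normal approximation):
n = ((z_α + z_β) / d)²

z_α = 1.282 (for α = 0.1, one-sided)
z_β = 0.706 (for power = 0.76)
d = 0.31

n = ((1.282 + 0.706) / 0.31)²
n = (6.413)²
n ≈ 41.13
Round up to the next whole number: n = 42 pairs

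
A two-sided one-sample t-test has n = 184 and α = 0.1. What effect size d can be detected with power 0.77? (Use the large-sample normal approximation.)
d ≈ 0.18

Minimum detectable effect (one-sample t-test, normal approximation):
d = (z_{α/2} + z_β) / √n
d = (1.645 + 0.739) / √184
d = 2.384 / 13.565
d ≈ 0.18

By Cohen's convention (0.2 small / 0.5 medium / 0.8 large): very small effect.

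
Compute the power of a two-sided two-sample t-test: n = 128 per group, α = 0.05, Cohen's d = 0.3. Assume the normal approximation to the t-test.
Power ≈ 0.67

Power calculation (two-sample t-test, normal approximation):
z_β = d · √(n/2) - z_{α/2}
z_β = 0.3 · √(128/2) - 1.960
z_β = 0.3 · 8.000 - 1.960
z_β = 0.440

Power = Φ(z_β) = Φ(0.440) ≈ 0.670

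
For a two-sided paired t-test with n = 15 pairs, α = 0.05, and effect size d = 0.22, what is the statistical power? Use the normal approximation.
Power ≈ 0.13

Power calculation (paired t-test, normal approximation):
z_β = d · √n - z_{α/2}
z_β = 0.22 · √15 - 1.960
z_β = 0.22 · 3.873 - 1.960
z_β = -1.108

Power = Φ(z_β) = Φ(-1.108) ≈ 0.134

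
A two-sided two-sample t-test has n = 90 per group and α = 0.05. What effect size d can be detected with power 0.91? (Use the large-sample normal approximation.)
d ≈ 0.49

Minimum detectable effect (two-sample t-test, normal approximation):
d = (z_{α/2} + z_β) / √(n/2)
d = (1.960 + 1.341) / √(90/2)
d = 3.301 / 6.708
d ≈ 0.49

By Cohen's convention (0.2 small / 0.5 medium / 0.8 large): small effect.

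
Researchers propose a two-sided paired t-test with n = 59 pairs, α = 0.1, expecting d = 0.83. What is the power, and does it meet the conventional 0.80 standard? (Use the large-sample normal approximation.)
Power ≈ 1.00; the study is adequately powered (power ≥ 0.80)

Power calculation (paired t-test, normal approximation):
z_β = d · √n - z_{α/2}
z_β = 0.83 · √59 - 1.645
z_β = 0.83 · 7.681 - 1.645
z_β = 4.730

Power = Φ(z_β) = Φ(4.730) ≈ 1.000

Effect size d = 0.83 is large by Cohen's convention (0.2/0.5/0.8).

Threshold: power ≥ 0.80 is conventionally adequate.
Power ≈ 1.00 → the study is adequately powered (power ≥ 0.80).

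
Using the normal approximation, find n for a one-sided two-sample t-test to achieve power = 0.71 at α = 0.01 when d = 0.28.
n = 212 per group

Sample size formula (two-sample t-test, normal approximation):
n = 2 · ((z_α + z_β) / d)²

z_α = 2.326 (for α = 0.01, one-sided)
z_β = 0.553 (for power = 0.71)
d = 0.28

n = 2 · ((2.326 + 0.553) / 0.28)²
n = 2 · (10.282)²
n ≈ 211.44
Round up to the next whole number: n = 212 per group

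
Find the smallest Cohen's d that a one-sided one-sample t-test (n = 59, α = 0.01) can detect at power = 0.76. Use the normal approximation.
d ≈ 0.39

Minimum detectable effect (one-sample t-test, normal approximation):
d = (z_α + z_β) / √n
d = (2.326 + 0.706) / √59
d = 3.033 / 7.681
d ≈ 0.39

By Cohen's convention (0.2 small / 0.5 medium / 0.8 large): small effect.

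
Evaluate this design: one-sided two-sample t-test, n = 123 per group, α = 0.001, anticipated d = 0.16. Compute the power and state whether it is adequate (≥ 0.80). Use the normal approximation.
Power ≈ 0.03; the study is underpowered (power < 0.80)

Power calculation (two-sample t-test, normal approximation):
z_β = d · √(n/2) - z_α
z_β = 0.16 · √(123/2) - 3.090
z_β = 0.16 · 7.842 - 3.090
z_β = -1.835

Power = Φ(z_β) = Φ(-1.835) ≈ 0.033

Effect size d = 0.16 is very small by Cohen's convention (0.2/0.5/0.8).

Threshold: power ≥ 0.80 is conventionally adequate.
Power ≈ 0.03 → the study is underpowered (power < 0.80).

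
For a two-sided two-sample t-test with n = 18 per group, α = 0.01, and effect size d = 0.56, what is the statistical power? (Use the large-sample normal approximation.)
Power ≈ 0.19

Power calculation (two-sample t-test, normal approximation):
z_β = d · √(n/2) - z_{α/2}
z_β = 0.56 · √(18/2) - 2.576
z_β = 0.56 · 3.000 - 2.576
z_β = -0.896

Power = Φ(z_β) = Φ(-0.896) ≈ 0.185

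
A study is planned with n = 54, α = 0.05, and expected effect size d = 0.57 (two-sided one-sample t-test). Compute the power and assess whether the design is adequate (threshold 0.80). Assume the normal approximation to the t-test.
Power ≈ 0.99; the study is adequately powered (power ≥ 0.80)

Power calculation (one-sample t-test, normal approximation):
z_β = d · √n - z_{α/2}
z_β = 0.57 · √54 - 1.960
z_β = 0.57 · 7.348 - 1.960
z_β = 2.229

Power = Φ(z_β) = Φ(2.229) ≈ 0.987

Effect size d = 0.57 is medium by Cohen's convention (0.2/0.5/0.8).

Threshold: power ≥ 0.80 is conventionally adequate.
Power ≈ 0.99 → the study is adequately powered (power ≥ 0.80).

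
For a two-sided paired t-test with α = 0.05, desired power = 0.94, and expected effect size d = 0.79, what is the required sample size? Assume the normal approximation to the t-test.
n = 20 pairs

Sample size formula (paired t-test, normal approximation):
n = ((z_{α/2} + z_β) / d)²

z_{α/2} = 1.960 (for α = 0.05, two-sided)
z_β = 1.555 (for power = 0.94)
d = 0.79

n = ((1.960 + 1.555) / 0.79)²
n = (4.449)²
n ≈ 19.79
Round up to the next whole number: n = 20 pairs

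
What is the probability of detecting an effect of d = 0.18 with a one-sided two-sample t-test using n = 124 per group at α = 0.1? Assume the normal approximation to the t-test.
Power ≈ 0.55

Power calculation (two-sample t-test, normal approximation):
z_β = d · √(n/2) - z_α
z_β = 0.18 · √(124/2) - 1.282
z_β = 0.18 · 7.874 - 1.282
z_β = 0.136

Power = Φ(z_β) = Φ(0.136) ≈ 0.554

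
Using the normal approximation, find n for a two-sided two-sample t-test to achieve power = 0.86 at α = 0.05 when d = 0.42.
n = 105 per group

Sample size formula (two-sample t-test, normal approximation):
n = 2 · ((z_{α/2} + z_β) / d)²

z_{α/2} = 1.960 (for α = 0.05, two-sided)
z_β = 1.080 (for power = 0.86)
d = 0.42

n = 2 · ((1.960 + 1.080) / 0.42)²
n = 2 · (7.238)²
n ≈ 104.78
Round up to the next whole number: n = 105 per group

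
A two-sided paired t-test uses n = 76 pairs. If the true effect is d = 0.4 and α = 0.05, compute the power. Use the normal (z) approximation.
Power ≈ 0.94

Power calculation (paired t-test, normal approximation):
z_β = d · √n - z_{α/2}
z_β = 0.4 · √76 - 1.960
z_β = 0.4 · 8.718 - 1.960
z_β = 1.527

Power = Φ(z_β) = Φ(1.527) ≈ 0.937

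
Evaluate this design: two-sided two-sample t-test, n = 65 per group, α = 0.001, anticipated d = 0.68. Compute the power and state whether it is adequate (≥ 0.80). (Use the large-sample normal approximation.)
Power ≈ 0.72; the study is underpowered (power < 0.80)

Power calculation (two-sample t-test, normal approximation):
z_β = d · √(n/2) - z_{α/2}
z_β = 0.68 · √(65/2) - 3.291
z_β = 0.68 · 5.701 - 3.291
z_β = 0.586

Power = Φ(z_β) = Φ(0.586) ≈ 0.721

Effect size d = 0.68 is medium by Cohen's convention (0.2/0.5/0.8).

Threshold: power ≥ 0.80 is conventionally adequate.
Power ≈ 0.72 → the study is underpowered (power < 0.80).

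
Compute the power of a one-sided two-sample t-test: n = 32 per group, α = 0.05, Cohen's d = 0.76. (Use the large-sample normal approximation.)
Power ≈ 0.92

Power calculation (two-sample t-test, normal approximation):
z_β = d · √(n/2) - z_α
z_β = 0.76 · √(32/2) - 1.645
z_β = 0.76 · 4.000 - 1.645
z_β = 1.395

Power = Φ(z_β) = Φ(1.395) ≈ 0.919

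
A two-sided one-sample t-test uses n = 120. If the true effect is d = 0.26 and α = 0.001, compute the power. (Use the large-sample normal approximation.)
Power ≈ 0.33

Power calculation (one-sample t-test, normal approximation):
z_β = d · √n - z_{α/2}
z_β = 0.26 · √120 - 3.291
z_β = 0.26 · 10.954 - 3.291
z_β = -0.442

Power = Φ(z_β) = Φ(-0.442) ≈ 0.329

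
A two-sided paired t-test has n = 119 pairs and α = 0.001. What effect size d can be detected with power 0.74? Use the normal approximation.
d ≈ 0.36

Minimum detectable effect (paired t-test, normal approximation):
d = (z_{α/2} + z_β) / √n
d = (3.291 + 0.643) / √119
d = 3.934 / 10.909
d ≈ 0.36

By Cohen's convention (0.2 small / 0.5 medium / 0.8 large): small effect.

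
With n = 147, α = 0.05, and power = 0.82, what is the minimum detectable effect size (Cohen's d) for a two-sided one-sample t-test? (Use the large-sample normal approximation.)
d ≈ 0.24

Minimum detectable effect (one-sample t-test, normal approximation):
d = (z_{α/2} + z_β) / √n
d = (1.960 + 0.915) / √147
d = 2.875 / 12.124
d ≈ 0.24

By Cohen's convention (0.2 small / 0.5 medium / 0.8 large): small effect.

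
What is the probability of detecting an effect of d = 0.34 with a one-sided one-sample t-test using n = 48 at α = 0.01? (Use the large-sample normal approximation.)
Power ≈ 0.51

Power calculation (one-sample t-test, normal approximation):
z_β = d · √n - z_α
z_β = 0.34 · √48 - 2.326
z_β = 0.34 · 6.928 - 2.326
z_β = 0.029

Power = Φ(z_β) = Φ(0.029) ≈ 0.512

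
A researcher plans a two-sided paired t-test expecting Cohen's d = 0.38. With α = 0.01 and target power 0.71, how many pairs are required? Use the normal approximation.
n = 68 pairs

Sample size formula (paired t-test, normal approximation):
n = ((z_{α/2} + z_β) / d)²

z_{α/2} = 2.576 (for α = 0.01, two-sided)
z_β = 0.553 (for power = 0.71)
d = 0.38

n = ((2.576 + 0.553) / 0.38)²
n = (8.234)²
n ≈ 67.80
Round up to the next whole number: n = 68 pairs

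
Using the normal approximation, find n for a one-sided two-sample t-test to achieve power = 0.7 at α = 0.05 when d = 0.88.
n = 13 per group

Sample size formula (two-sample t-test, normal approximation):
n = 2 · ((z_α + z_β) / d)²

z_α = 1.645 (for α = 0.05, one-sided)
z_β = 0.524 (for power = 0.7)
d = 0.88

n = 2 · ((1.645 + 0.524) / 0.88)²
n = 2 · (2.465)²
n ≈ 12.15
Round up to the next whole number: n = 13 per group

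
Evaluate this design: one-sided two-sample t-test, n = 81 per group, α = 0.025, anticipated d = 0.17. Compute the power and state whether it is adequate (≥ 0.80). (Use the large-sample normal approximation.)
Power ≈ 0.19; the study is underpowered (power < 0.80)

Power calculation (two-sample t-test, normal approximation):
z_β = d · √(n/2) - z_α
z_β = 0.17 · √(81/2) - 1.960
z_β = 0.17 · 6.364 - 1.960
z_β = -0.878

Power = Φ(z_β) = Φ(-0.878) ≈ 0.190

Effect size d = 0.17 is very small by Cohen's convention (0.2/0.5/0.8).

Threshold: power ≥ 0.80 is conventionally adequate.
Power ≈ 0.19 → the study is underpowered (power < 0.80).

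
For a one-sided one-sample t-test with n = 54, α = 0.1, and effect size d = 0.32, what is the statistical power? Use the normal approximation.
Power ≈ 0.86

Power calculation (one-sample t-test, normal approximation):
z_β = d · √n - z_α
z_β = 0.32 · √54 - 1.282
z_β = 0.32 · 7.348 - 1.282
z_β = 1.070

Power = Φ(z_β) = Φ(1.070) ≈ 0.858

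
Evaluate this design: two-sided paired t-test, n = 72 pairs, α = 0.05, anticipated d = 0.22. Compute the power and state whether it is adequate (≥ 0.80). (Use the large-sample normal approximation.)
Power ≈ 0.46; the study is underpowered (power < 0.80)

Power calculation (paired t-test, normal approximation):
z_β = d · √n - z_{α/2}
z_β = 0.22 · √72 - 1.960
z_β = 0.22 · 8.485 - 1.960
z_β = -0.093

Power = Φ(z_β) = Φ(-0.093) ≈ 0.463

Effect size d = 0.22 is small by Cohen's convention (0.2/0.5/0.8).

Threshold: power ≥ 0.80 is conventionally adequate.
Power ≈ 0.46 → the study is underpowered (power < 0.80).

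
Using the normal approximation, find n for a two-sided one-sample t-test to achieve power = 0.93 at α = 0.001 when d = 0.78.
n = 38

Sample size formula (one-sample t-test, normal approximation):
n = ((z_{α/2} + z_β) / d)²

z_{α/2} = 3.291 (for α = 0.001, two-sided)
z_β = 1.476 (for power = 0.93)
d = 0.78

n = ((3.291 + 1.476) / 0.78)²
n = (6.112)²
n ≈ 37.36
Round up to the next whole number: n = 38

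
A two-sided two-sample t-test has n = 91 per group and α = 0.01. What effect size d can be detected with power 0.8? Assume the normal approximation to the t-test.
d ≈ 0.51

Minimum detectable effect (two-sample t-test, normal approximation):
d = (z_{α/2} + z_β) / √(n/2)
d = (2.576 + 0.842) / √(91/2)
d = 3.417 / 6.745
d ≈ 0.51

By Cohen's convention (0.2 small / 0.5 medium / 0.8 large): medium effect.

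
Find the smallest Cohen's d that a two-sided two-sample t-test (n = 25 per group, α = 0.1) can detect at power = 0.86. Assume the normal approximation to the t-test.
d ≈ 0.77

Minimum detectable effect (two-sample t-test, normal approximation):
d = (z_{α/2} + z_β) / √(n/2)
d = (1.645 + 1.080) / √(25/2)
d = 2.725 / 3.536
d ≈ 0.77

By Cohen's convention (0.2 small / 0.5 medium / 0.8 large): medium effect.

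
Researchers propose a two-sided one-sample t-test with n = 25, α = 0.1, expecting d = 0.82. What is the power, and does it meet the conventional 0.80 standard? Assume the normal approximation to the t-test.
Power ≈ 0.99; the study is adequately powered (power ≥ 0.80)

Power calculation (one-sample t-test, normal approximation):
z_β = d · √n - z_{α/2}
z_β = 0.82 · √25 - 1.645
z_β = 0.82 · 5.000 - 1.645
z_β = 2.455

Power = Φ(z_β) = Φ(2.455) ≈ 0.993

Effect size d = 0.82 is large by Cohen's convention (0.2/0.5/0.8).

Threshold: power ≥ 0.80 is conventionally adequate.
Power ≈ 0.99 → the study is adequately powered (power ≥ 0.80).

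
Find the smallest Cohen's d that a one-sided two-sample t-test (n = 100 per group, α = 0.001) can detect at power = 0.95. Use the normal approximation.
d ≈ 0.67

Minimum detectable effect (two-sample t-test, normal approximation):
d = (z_α + z_β) / √(n/2)
d = (3.090 + 1.645) / √(100/2)
d = 4.735 / 7.071
d ≈ 0.67

By Cohen's convention (0.2 small / 0.5 medium / 0.8 large): medium effect.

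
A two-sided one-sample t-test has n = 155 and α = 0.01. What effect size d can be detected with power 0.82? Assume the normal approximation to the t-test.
d ≈ 0.28

Minimum detectable effect (one-sample t-test, normal approximation):
d = (z_{α/2} + z_β) / √n
d = (2.576 + 0.915) / √155
d = 3.491 / 12.450
d ≈ 0.28

By Cohen's convention (0.2 small / 0.5 medium / 0.8 large): small effect.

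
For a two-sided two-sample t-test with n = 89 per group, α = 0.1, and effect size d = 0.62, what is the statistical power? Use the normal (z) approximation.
Power ≈ 0.99

Power calculation (two-sample t-test, normal approximation):
z_β = d · √(n/2) - z_{α/2}
z_β = 0.62 · √(89/2) - 1.645
z_β = 0.62 · 6.671 - 1.645
z_β = 2.491

Power = Φ(z_β) = Φ(2.491) ≈ 0.994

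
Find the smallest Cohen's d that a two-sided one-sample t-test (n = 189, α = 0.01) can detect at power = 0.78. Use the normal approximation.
d ≈ 0.24

Minimum detectable effect (one-sample t-test, normal approximation):
d = (z_{α/2} + z_β) / √n
d = (2.576 + 0.772) / √189
d = 3.348 / 13.748
d ≈ 0.24

By Cohen's convention (0.2 small / 0.5 medium / 0.8 large): small effect.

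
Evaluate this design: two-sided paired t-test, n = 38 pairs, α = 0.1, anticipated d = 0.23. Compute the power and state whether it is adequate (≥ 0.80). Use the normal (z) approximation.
Power ≈ 0.41; the study is underpowered (power < 0.80)

Power calculation (paired t-test, normal approximation):
z_β = d · √n - z_{α/2}
z_β = 0.23 · √38 - 1.645
z_β = 0.23 · 6.164 - 1.645
z_β = -0.227

Power = Φ(z_β) = Φ(-0.227) ≈ 0.410

Effect size d = 0.23 is small by Cohen's convention (0.2/0.5/0.8).

Threshold: power ≥ 0.80 is conventionally adequate.
Power ≈ 0.41 → the study is underpowered (power < 0.80).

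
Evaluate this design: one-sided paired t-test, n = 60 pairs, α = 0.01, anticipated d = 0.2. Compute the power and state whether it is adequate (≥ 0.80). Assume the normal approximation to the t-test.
Power ≈ 0.22; the study is underpowered (power < 0.80)

Power calculation (paired t-test, normal approximation):
z_β = d · √n - z_α
z_β = 0.2 · √60 - 2.326
z_β = 0.2 · 7.746 - 2.326
z_β = -0.777

Power = Φ(z_β) = Φ(-0.777) ≈ 0.219

Effect size d = 0.2 is small by Cohen's convention (0.2/0.5/0.8).

Threshold: power ≥ 0.80 is conventionally adequate.
Power ≈ 0.22 → the study is underpowered (power < 0.80).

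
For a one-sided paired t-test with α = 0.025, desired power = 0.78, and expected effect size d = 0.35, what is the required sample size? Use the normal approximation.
n = 61 pairs

Sample size formula (paired t-test, normal approximation):
n = ((z_α + z_β) / d)²

z_α = 1.960 (for α = 0.025, one-sided)
z_β = 0.772 (for power = 0.78)
d = 0.35

n = ((1.960 + 0.772) / 0.35)²
n = (7.806)²
n ≈ 60.93
Round up to the next whole number: n = 61 pairs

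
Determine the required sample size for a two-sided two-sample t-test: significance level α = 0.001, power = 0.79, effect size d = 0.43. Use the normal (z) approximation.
n = 182 per group

Sample size formula (two-sample t-test, normal approximation):
n = 2 · ((z_{α/2} + z_β) / d)²

z_{α/2} = 3.291 (for α = 0.001, two-sided)
z_β = 0.806 (for power = 0.79)
d = 0.43

n = 2 · ((3.291 + 0.806) / 0.43)²
n = 2 · (9.528)²
n ≈ 181.57
Round up to the next whole number: n = 182 per group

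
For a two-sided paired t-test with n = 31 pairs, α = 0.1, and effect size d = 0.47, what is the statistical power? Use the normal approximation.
Power ≈ 0.83

Power calculation (paired t-test, normal approximation):
z_β = d · √n - z_{α/2}
z_β = 0.47 · √31 - 1.645
z_β = 0.47 · 5.568 - 1.645
z_β = 0.972

Power = Φ(z_β) = Φ(0.972) ≈ 0.834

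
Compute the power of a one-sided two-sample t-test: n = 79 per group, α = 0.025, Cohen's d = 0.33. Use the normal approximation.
Power ≈ 0.55

Power calculation (two-sample t-test, normal approximation):
z_β = d · √(n/2) - z_α
z_β = 0.33 · √(79/2) - 1.960
z_β = 0.33 · 6.285 - 1.960
z_β = 0.114

Power = Φ(z_β) = Φ(0.114) ≈ 0.545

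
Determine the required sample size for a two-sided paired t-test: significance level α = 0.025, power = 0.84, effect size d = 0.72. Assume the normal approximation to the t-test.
n = 21 pairs

Sample size formula (paired t-test, normal approximation):
n = ((z_{α/2} + z_β) / d)²

z_{α/2} = 2.241 (for α = 0.025, two-sided)
z_β = 0.994 (for power = 0.84)
d = 0.72

n = ((2.241 + 0.994) / 0.72)²
n = (4.493)²
n ≈ 20.19
Round up to the next whole number: n = 21 pairs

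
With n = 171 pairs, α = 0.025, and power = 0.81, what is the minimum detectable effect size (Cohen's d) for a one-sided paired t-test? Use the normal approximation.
d ≈ 0.22

Minimum detectable effect (paired t-test, normal approximation):
d = (z_α + z_β) / √n
d = (1.960 + 0.878) / √171
d = 2.838 / 13.077
d ≈ 0.22

By Cohen's convention (0.2 small / 0.5 medium / 0.8 large): small effect.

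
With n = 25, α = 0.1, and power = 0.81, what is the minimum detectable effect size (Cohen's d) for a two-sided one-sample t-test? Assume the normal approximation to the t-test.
d ≈ 0.50

Minimum detectable effect (one-sample t-test, normal approximation):
d = (z_{α/2} + z_β) / √n
d = (1.645 + 0.878) / √25
d = 2.523 / 5.000
d ≈ 0.50

By Cohen's convention (0.2 small / 0.5 medium / 0.8 large): medium effect.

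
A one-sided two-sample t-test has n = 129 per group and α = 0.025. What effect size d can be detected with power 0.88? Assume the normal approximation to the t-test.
d ≈ 0.39

Minimum detectable effect (two-sample t-test, normal approximation):
d = (z_α + z_β) / √(n/2)
d = (1.960 + 1.175) / √(129/2)
d = 3.135 / 8.031
d ≈ 0.39

By Cohen's convention (0.2 small / 0.5 medium / 0.8 large): small effect.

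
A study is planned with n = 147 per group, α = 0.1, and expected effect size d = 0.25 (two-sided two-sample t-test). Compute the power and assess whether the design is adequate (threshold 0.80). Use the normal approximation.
Power ≈ 0.69; the study is underpowered (power < 0.80)

Power calculation (two-sample t-test, normal approximation):
z_β = d · √(n/2) - z_{α/2}
z_β = 0.25 · √(147/2) - 1.645
z_β = 0.25 · 8.573 - 1.645
z_β = 0.498

Power = Φ(z_β) = Φ(0.498) ≈ 0.691

Effect size d = 0.25 is small by Cohen's convention (0.2/0.5/0.8).

Threshold: power ≥ 0.80 is conventionally adequate.
Power ≈ 0.69 → the study is underpowered (power < 0.80).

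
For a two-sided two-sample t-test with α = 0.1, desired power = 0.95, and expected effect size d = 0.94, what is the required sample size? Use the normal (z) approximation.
n = 25 per group

Sample size formula (two-sample t-test, normal approximation):
n = 2 · ((z_{α/2} + z_β) / d)²

z_{α/2} = 1.645 (for α = 0.1, two-sided)
z_β = 1.645 (for power = 0.95)
d = 0.94

n = 2 · ((1.645 + 1.645) / 0.94)²
n = 2 · (3.500)²
n ≈ 24.50
Round up to the next whole number: n = 25 per group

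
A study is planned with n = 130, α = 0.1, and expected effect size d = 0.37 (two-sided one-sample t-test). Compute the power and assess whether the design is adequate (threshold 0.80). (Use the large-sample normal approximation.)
Power ≈ 0.99; the study is adequately powered (power ≥ 0.80)

Power calculation (one-sample t-test, normal approximation):
z_β = d · √n - z_{α/2}
z_β = 0.37 · √130 - 1.645
z_β = 0.37 · 11.402 - 1.645
z_β = 2.574

Power = Φ(z_β) = Φ(2.574) ≈ 0.995

Effect size d = 0.37 is small by Cohen's convention (0.2/0.5/0.8).

Threshold: power ≥ 0.80 is conventionally adequate.
Power ≈ 0.99 → the study is adequately powered (power ≥ 0.80).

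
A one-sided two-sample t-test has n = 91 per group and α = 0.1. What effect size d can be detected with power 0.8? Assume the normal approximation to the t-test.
d ≈ 0.31

Minimum detectable effect (two-sample t-test, normal approximation):
d = (z_α + z_β) / √(n/2)
d = (1.282 + 0.842) / √(91/2)
d = 2.123 / 6.745
d ≈ 0.31

By Cohen's convention (0.2 small / 0.5 medium / 0.8 large): small effect.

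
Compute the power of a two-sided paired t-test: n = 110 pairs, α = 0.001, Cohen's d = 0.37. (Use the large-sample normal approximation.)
Power ≈ 0.72

Power calculation (paired t-test, normal approximation):
z_β = d · √n - z_{α/2}
z_β = 0.37 · √110 - 3.291
z_β = 0.37 · 10.488 - 3.291
z_β = 0.590

Power = Φ(z_β) = Φ(0.590) ≈ 0.722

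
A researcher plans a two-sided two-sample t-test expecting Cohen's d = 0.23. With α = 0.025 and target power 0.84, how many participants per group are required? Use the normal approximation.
n = 396 per group

Sample size formula (two-sample t-test, normal approximation):
n = 2 · ((z_{α/2} + z_β) / d)²

z_{α/2} = 2.241 (for α = 0.025, two-sided)
z_β = 0.994 (for power = 0.84)
d = 0.23

n = 2 · ((2.241 + 0.994) / 0.23)²
n = 2 · (14.065)²
n ≈ 395.65
Round up to the next whole number: n = 396 per group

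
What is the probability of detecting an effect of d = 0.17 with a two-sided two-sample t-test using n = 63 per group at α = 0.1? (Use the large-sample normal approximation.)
Power ≈ 0.24

Power calculation (two-sample t-test, normal approximation):
z_β = d · √(n/2) - z_{α/2}
z_β = 0.17 · √(63/2) - 1.645
z_β = 0.17 · 5.612 - 1.645
z_β = -0.691

Power = Φ(z_β) = Φ(-0.691) ≈ 0.245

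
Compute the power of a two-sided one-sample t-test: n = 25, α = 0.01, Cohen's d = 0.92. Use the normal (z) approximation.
Power ≈ 0.98

Power calculation (one-sample t-test, normal approximation):
z_β = d · √n - z_{α/2}
z_β = 0.92 · √25 - 2.576
z_β = 0.92 · 5.000 - 2.576
z_β = 2.024

Power = Φ(z_β) = Φ(2.024) ≈ 0.979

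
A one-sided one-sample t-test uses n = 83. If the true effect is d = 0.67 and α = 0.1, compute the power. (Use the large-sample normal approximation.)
Power ≈ 1.00

Power calculation (one-sample t-test, normal approximation):
z_β = d · √n - z_α
z_β = 0.67 · √83 - 1.282
z_β = 0.67 · 9.110 - 1.282
z_β = 4.822

Power = Φ(z_β) = Φ(4.822) ≈ 1.000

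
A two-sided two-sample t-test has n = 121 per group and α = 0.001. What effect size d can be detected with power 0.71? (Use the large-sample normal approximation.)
d ≈ 0.49

Minimum detectable effect (two-sample t-test, normal approximation):
d = (z_{α/2} + z_β) / √(n/2)
d = (3.291 + 0.553) / √(121/2)
d = 3.844 / 7.778
d ≈ 0.49

By Cohen's convention (0.2 small / 0.5 medium / 0.8 large): small effect.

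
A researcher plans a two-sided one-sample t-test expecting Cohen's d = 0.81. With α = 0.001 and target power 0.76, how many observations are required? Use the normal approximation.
n = 25

Sample size formula (one-sample t-test, normal approximation):
n = ((z_{α/2} + z_β) / d)²

z_{α/2} = 3.291 (for α = 0.001, two-sided)
z_β = 0.706 (for power = 0.76)
d = 0.81

n = ((3.291 + 0.706) / 0.81)²
n = (4.935)²
n ≈ 24.35
Round up to the next whole number: n = 25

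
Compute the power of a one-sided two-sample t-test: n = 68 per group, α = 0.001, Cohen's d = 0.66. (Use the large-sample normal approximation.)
Power ≈ 0.78

Power calculation (two-sample t-test, normal approximation):
z_β = d · √(n/2) - z_α
z_β = 0.66 · √(68/2) - 3.090
z_β = 0.66 · 5.831 - 3.090
z_β = 0.758

Power = Φ(z_β) = Φ(0.758) ≈ 0.776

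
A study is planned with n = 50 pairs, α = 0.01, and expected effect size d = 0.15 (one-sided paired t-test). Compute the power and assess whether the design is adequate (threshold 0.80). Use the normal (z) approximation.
Power ≈ 0.10; the study is underpowered (power < 0.80)

Power calculation (paired t-test, normal approximation):
z_β = d · √n - z_α
z_β = 0.15 · √50 - 2.326
z_β = 0.15 · 7.071 - 2.326
z_β = -1.266

Power = Φ(z_β) = Φ(-1.266) ≈ 0.103

Effect size d = 0.15 is very small by Cohen's convention (0.2/0.5/0.8).

Threshold: power ≥ 0.80 is conventionally adequate.
Power ≈ 0.10 → the study is underpowered (power < 0.80).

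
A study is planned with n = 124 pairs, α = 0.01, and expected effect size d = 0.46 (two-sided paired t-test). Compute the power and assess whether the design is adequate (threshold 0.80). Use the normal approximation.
Power ≈ 0.99; the study is adequately powered (power ≥ 0.80)

Power calculation (paired t-test, normal approximation):
z_β = d · √n - z_{α/2}
z_β = 0.46 · √124 - 2.576
z_β = 0.46 · 11.136 - 2.576
z_β = 2.547

Power = Φ(z_β) = Φ(2.547) ≈ 0.995

Effect size d = 0.46 is small by Cohen's convention (0.2/0.5/0.8).

Threshold: power ≥ 0.80 is conventionally adequate.
Power ≈ 0.99 → the study is adequately powered (power ≥ 0.80).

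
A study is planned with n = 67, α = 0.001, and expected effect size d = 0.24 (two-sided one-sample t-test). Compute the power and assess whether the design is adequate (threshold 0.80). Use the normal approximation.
Power ≈ 0.09; the study is underpowered (power < 0.80)

Power calculation (one-sample t-test, normal approximation):
z_β = d · √n - z_{α/2}
z_β = 0.24 · √67 - 3.291
z_β = 0.24 · 8.185 - 3.291
z_β = -1.326

Power = Φ(z_β) = Φ(-1.326) ≈ 0.092

Effect size d = 0.24 is small by Cohen's convention (0.2/0.5/0.8).

Threshold: power ≥ 0.80 is conventionally adequate.
Power ≈ 0.09 → the study is underpowered (power < 0.80).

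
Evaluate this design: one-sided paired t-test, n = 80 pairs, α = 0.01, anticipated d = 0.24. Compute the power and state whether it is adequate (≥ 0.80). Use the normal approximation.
Power ≈ 0.43; the study is underpowered (power < 0.80)

Power calculation (paired t-test, normal approximation):
z_β = d · √n - z_α
z_β = 0.24 · √80 - 2.326
z_β = 0.24 · 8.944 - 2.326
z_β = -0.180

Power = Φ(z_β) = Φ(-0.180) ≈ 0.429

Effect size d = 0.24 is small by Cohen's convention (0.2/0.5/0.8).

Threshold: power ≥ 0.80 is conventionally adequate.
Power ≈ 0.43 → the study is underpowered (power < 0.80).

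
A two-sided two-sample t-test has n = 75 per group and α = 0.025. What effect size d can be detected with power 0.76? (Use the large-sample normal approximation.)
d ≈ 0.48

Minimum detectable effect (two-sample t-test, normal approximation):
d = (z_{α/2} + z_β) / √(n/2)
d = (2.241 + 0.706) / √(75/2)
d = 2.948 / 6.124
d ≈ 0.48

By Cohen's convention (0.2 small / 0.5 medium / 0.8 large): small effect.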